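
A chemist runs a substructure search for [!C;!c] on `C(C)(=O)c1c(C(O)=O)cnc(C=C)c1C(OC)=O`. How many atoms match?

6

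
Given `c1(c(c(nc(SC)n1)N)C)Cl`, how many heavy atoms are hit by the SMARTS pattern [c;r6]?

The query [c;r6] means: aromatic carbon that belongs to a six-membered ring.
Check the 11 heavy atoms by environment: 2× n (aromatic, in 6-ring) → no; 4× c (aromatic, in 6-ring) → match; 1× N (acyclic) → no; 2× C (acyclic) → no; 1× S (acyclic) → no; 1× Cl (acyclic) → no.
That gives 4 matching atoms.

4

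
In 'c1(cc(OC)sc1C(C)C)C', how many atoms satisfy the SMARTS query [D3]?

4

The query [D3] means: atom with exactly three heavy-atom neighbours.
Check the 11 heavy atoms by environment: 1× s (aromatic, D2) → no; 3× c (aromatic, D3) → match; 1× c (aromatic, D2) → no; 4× C (D1) → no; 1× C (D3) → match; 1× O (D2) → no.
Summing the matching environments: 3 + 1 = 4 matching atoms.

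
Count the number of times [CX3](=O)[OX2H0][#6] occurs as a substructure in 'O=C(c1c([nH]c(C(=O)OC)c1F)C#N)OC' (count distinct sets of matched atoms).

2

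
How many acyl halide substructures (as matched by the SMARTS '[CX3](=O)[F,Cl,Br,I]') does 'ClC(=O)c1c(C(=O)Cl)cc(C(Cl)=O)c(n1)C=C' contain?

3

[CX3](=O)[F,Cl,Br,I] is the SMARTS for an acyl halide: a carbonyl carbon bonded to a halogen.
The molecule carries 3 separate instances of an acyl chloride (-C(=O)Cl) meeting every constraint; each maps to a distinct set of atoms, giving 3 matches.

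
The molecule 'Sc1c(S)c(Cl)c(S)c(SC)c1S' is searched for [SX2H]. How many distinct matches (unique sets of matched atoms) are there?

[SX2H] is the SMARTS for a thiol: an aliphatic sulfur with two connections, one being H.
The molecule carries 4 separate instances of a thiol (-SH) meeting every constraint; each maps to a distinct set of atoms, giving 4 matches.

4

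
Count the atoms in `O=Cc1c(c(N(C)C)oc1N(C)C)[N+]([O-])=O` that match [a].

The query [a] means: a matches any aromatic atom.
Check the 16 heavy atoms by environment: 1× o (aromatic) → match; 4× c (aromatic) → match; 2× N → no; 5× C → no; 2× O → no; 1× N (charge +1) → no; 1× O (charge -1) → no.
Summing the matching environments: 1 + 4 = 5 matching atoms.

5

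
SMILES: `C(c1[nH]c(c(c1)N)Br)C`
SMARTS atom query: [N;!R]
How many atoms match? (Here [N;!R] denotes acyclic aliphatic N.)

1

The query [N;!R] means: aliphatic nitrogen not in a ring.
Check the 9 heavy atoms by environment: 1× n (aromatic, in 5-ring) → no; 4× c (aromatic, in 5-ring) → no; 1× Br (acyclic) → no; 1× N (acyclic) → match; 2× C (acyclic) → no.
That gives 1 matching atom.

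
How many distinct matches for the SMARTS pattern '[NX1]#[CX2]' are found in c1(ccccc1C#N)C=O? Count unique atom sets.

1

[NX1]#[CX2] is the SMARTS for a nitrile: a nitrogen triple-bonded to a two-connected carbon.
Exactly one fragment in the molecule meets all constraints, giving 1 match.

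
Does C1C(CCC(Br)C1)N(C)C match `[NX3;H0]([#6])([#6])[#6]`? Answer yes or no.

Yes

The pattern [NX3;H0]([#6])([#6])[#6] describes a trivalent nitrogen with no H, bonded to three carbons — a tertiary amine.
The molecule carries a dimethylamino group (-N(CH3)2), whose atoms satisfy every constraint of the query, so the pattern matches.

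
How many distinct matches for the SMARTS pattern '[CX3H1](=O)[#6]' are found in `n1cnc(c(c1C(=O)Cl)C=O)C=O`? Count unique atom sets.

[CX3H1](=O)[#6] is the SMARTS for an aldehyde: an sp2 carbon with one H, double-bonded to O and single-bonded to carbon.
The molecule carries 2 separate instances of an aldehyde (-CHO) meeting every constraint; each maps to a distinct set of atoms, giving 2 matches.

2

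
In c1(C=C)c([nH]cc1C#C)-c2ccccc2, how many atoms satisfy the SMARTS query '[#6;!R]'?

4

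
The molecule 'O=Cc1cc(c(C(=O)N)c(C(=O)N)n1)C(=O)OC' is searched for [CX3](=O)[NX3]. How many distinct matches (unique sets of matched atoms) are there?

2

[CX3](=O)[NX3] is the SMARTS for an amide: a carbonyl carbon bonded to a trivalent nitrogen.
The molecule carries 2 separate instances of a primary amide (-C(=O)NH2) meeting every constraint; each maps to a distinct set of atoms, giving 2 matches.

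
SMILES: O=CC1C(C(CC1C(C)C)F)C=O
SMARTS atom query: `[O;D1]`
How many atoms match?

2

The query [O;D1] means: aliphatic oxygen bonded to exactly one heavy atom.
Check the 13 heavy atoms by environment: 5× C (D3) → no; 3× C (D2) → no; 2× C (D1) → no; 1× F (D1) → no; 2× O (D1) → match.
That gives 2 matching atoms.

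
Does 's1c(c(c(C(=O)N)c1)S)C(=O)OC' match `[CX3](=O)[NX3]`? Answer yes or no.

The pattern [CX3](=O)[NX3] describes a carbonyl carbon bonded to a trivalent nitrogen — an amide.
The molecule carries a primary amide (-C(=O)NH2), whose atoms satisfy every constraint of the query, so the pattern matches.

Yes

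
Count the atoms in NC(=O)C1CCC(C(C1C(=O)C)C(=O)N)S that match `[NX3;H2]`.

2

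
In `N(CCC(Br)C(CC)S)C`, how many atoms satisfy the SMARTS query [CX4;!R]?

The query [CX4;!R] means: aliphatic carbon with four total connections, not in a ring.
Check the 10 heavy atoms by environment: 7× C (X4, acyclic) → match; 1× N (X3, acyclic) → no; 1× Br (X1, acyclic) → no; 1× S (X2, acyclic) → no.
That gives 7 matching atoms.

7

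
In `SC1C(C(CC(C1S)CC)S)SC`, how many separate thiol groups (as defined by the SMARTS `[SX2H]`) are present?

3

[SX2H] is the SMARTS for a thiol: an aliphatic sulfur with two connections, one being H.
The molecule carries 3 separate instances of a thiol (-SH) meeting every constraint; each maps to a distinct set of atoms, giving 3 matches.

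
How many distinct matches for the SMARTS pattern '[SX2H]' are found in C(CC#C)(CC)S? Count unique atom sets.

1

[SX2H] is the SMARTS for a thiol: an aliphatic sulfur with two connections, one being H.
Exactly one fragment in the molecule meets all constraints, giving 1 match.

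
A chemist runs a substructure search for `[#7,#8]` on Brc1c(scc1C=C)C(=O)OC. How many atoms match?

Check the 12 heavy atoms by environment: 1× s (aromatic) → no; 4× c (aromatic) → no; 1× Br → no; 4× C → no; 2× O → match.
That gives 2 matching atoms.

2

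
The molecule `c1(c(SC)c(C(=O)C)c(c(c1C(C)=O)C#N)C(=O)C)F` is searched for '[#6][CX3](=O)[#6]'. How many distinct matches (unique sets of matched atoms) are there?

[#6][CX3](=O)[#6] is the SMARTS for a ketone: a carbonyl carbon (no H) flanked by two carbons.
The molecule carries 3 separate instances of an acetyl/ketone group (-C(=O)CH3) meeting every constraint; each maps to a distinct set of atoms, giving 3 matches.

3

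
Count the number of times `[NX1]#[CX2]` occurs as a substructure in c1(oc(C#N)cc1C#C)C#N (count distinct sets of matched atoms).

2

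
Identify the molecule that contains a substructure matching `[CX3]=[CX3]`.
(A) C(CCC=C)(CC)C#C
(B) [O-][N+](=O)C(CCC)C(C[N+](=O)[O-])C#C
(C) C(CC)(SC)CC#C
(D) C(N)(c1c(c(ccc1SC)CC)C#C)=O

A

[CX3]=[CX3] describes a non-aromatic C=C double bond between two sp2 carbons (an alkene).
(A) contains a vinyl group (-CH=CH2), which satisfies every atom and bond constraint.
(B) has an ethynyl group (-C#CH) but the C-C bond is a triple bond, not a double bond.
(C) has an ethynyl group (-C#CH) but the C-C bond is a triple bond, not a double bond.
(D) has an ethyl group (-CH2CH3) but its C-C bond is a single bond between CX4 carbons, not CX3=CX3.
So the answer is (A).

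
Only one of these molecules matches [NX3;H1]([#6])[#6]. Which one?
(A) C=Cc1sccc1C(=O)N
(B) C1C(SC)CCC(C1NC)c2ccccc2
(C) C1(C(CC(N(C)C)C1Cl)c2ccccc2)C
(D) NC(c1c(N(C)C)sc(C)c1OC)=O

[NX3;H1]([#6])[#6] describes a trivalent nitrogen with one H, bonded to two carbons (a secondary amine).
(A) has a primary amide (-C(=O)NH2) but the -C(=O)NH2 nitrogen has H2, not H1.
(B) contains an N-methylamino group (-NHCH3), which satisfies every atom and bond constraint.
(C) has a dimethylamino group (-N(CH3)2) but the nitrogen has H0, not H1.
(D) has a dimethylamino group (-N(CH3)2) but the nitrogen has H0, not H1.
So the answer is (B).

B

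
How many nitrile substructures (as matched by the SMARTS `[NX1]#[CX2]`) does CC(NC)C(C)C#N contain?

1

[NX1]#[CX2] is the SMARTS for a nitrile: a nitrogen triple-bonded to a two-connected carbon.
Exactly one fragment in the molecule meets all constraints, giving 1 match.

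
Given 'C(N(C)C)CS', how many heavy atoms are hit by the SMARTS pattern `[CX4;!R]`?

Check the 6 heavy atoms by environment: 4× C (X4, acyclic) → match; 1× S (X2, acyclic) → no; 1× N (X3, acyclic) → no.
That gives 4 matching atoms.

4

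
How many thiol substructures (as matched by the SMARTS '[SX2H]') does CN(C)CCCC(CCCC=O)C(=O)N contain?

0

[SX2H] is the SMARTS for a thiol: an aliphatic sulfur with two connections, one being H.
No fragment in the molecule satisfies every constraint, giving 0 matches.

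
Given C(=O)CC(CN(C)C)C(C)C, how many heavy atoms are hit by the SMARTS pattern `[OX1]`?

The query [OX1] means: aliphatic oxygen with one total connection — typically a carbonyl =O or an oxide.
Check the 11 heavy atoms by environment: 8× C (X4) → no; 1× N (X3) → no; 1× C (X3) → no; 1× O (X1) → match.
That gives 1 matching atom.

1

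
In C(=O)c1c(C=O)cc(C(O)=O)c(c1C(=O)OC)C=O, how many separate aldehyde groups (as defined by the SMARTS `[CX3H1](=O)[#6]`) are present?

3

[CX3H1](=O)[#6] is the SMARTS for an aldehyde: an sp2 carbon with one H, double-bonded to O and single-bonded to carbon.
The molecule carries 3 separate instances of an aldehyde (-CHO) meeting every constraint; each maps to a distinct set of atoms, giving 3 matches.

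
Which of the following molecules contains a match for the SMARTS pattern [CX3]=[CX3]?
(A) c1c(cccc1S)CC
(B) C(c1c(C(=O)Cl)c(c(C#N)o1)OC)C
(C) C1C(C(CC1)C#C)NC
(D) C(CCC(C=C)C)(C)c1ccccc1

D

[CX3]=[CX3] describes a non-aromatic C=C double bond between two sp2 carbons (an alkene).
(A) has an ethyl group (-CH2CH3) but its C-C bond is a single bond between CX4 carbons, not CX3=CX3.
(B) has an ethyl group (-CH2CH3) but its C-C bond is a single bond between CX4 carbons, not CX3=CX3.
(C) has an ethynyl group (-C#CH) but the C-C bond is a triple bond, not a double bond.
(D) contains a vinyl group (-CH=CH2), which satisfies every atom and bond constraint.
So the answer is (D).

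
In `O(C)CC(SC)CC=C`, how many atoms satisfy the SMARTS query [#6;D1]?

Check the 9 heavy atoms by environment: 3× C (D2) → no; 1× C (D3) → no; 1× S (D2) → no; 3× C (D1) → match; 1× O (D2) → no.
That gives 3 matching atoms.

3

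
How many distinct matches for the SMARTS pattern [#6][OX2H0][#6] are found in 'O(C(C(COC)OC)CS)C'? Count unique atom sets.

3

[#6][OX2H0][#6] is the SMARTS for an ether: an aliphatic oxygen bridging two carbons with no H on the oxygen.
The molecule carries 3 separate instances of a methoxy ether (-OCH3) meeting every constraint; each maps to a distinct set of atoms, giving 3 matches.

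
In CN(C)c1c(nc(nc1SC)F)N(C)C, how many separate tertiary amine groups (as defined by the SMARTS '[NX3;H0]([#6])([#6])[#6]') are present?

2

[NX3;H0]([#6])([#6])[#6] is the SMARTS for a tertiary amine: a trivalent nitrogen with no H, bonded to three carbons.
The molecule carries 2 separate instances of a dimethylamino group (-N(CH3)2) meeting every constraint; each maps to a distinct set of atoms, giving 2 matches.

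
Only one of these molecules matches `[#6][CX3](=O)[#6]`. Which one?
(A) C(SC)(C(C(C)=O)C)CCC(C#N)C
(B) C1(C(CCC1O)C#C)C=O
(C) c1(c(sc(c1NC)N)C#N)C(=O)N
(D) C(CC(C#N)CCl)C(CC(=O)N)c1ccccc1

[#6][CX3](=O)[#6] describes a carbonyl carbon (no H) flanked by two carbons (a ketone).
(A) contains an acetyl/ketone group (-C(=O)CH3), which satisfies every atom and bond constraint.
(B) has an aldehyde (-CHO) but the carbonyl carbon has H1, so it is not flanked by two carbons.
(C) has a primary amide (-C(=O)NH2) but one neighbour of the carbonyl carbon is N, not C.
(D) has a primary amide (-C(=O)NH2) but one neighbour of the carbonyl carbon is N, not C.
So the answer is (A).

A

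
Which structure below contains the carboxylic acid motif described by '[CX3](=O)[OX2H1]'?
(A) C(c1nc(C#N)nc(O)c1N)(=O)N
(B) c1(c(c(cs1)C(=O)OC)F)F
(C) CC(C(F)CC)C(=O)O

[CX3](=O)[OX2H1] describes an sp2 carbon double-bonded to O and single-bonded to an -OH oxygen (a carboxylic acid).
(A) has a primary amide (-C(=O)NH2) but the carbonyl is bonded to N, not to an -OH oxygen.
(B) has a methyl-ester group (-C(=O)OCH3) but the singly-bonded O has no H (OX2H0, not OX2H1).
(C) contains a carboxylic acid group (-C(=O)OH), which satisfies every atom and bond constraint.
So the answer is (C).

C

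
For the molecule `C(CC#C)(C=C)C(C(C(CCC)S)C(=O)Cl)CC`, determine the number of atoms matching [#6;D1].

4

Check the 18 heavy atoms by environment: 6× C (D2) → no; 5× C (D3) → no; 4× C (D1) → match; 1× O (D1) → no; 1× Cl (D1) → no; 1× S (D1) → no.
That gives 4 matching atoms.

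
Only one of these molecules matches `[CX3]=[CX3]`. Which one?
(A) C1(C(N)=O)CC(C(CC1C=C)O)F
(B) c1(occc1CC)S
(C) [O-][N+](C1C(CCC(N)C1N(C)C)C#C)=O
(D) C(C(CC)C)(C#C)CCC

A

[CX3]=[CX3] describes a non-aromatic C=C double bond between two sp2 carbons (an alkene).
(A) contains a vinyl group (-CH=CH2), which satisfies every atom and bond constraint.
(B) has an ethyl group (-CH2CH3) but its C-C bond is a single bond between CX4 carbons, not CX3=CX3.
(C) has an ethynyl group (-C#CH) but the C-C bond is a triple bond, not a double bond.
(D) has an ethynyl group (-C#CH) but the C-C bond is a triple bond, not a double bond.
So the answer is (A).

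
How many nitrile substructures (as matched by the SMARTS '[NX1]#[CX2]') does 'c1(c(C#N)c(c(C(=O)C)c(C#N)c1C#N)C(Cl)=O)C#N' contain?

4

[NX1]#[CX2] is the SMARTS for a nitrile: a nitrogen triple-bonded to a two-connected carbon.
The molecule carries 4 separate instances of a nitrile (-C#N) meeting every constraint; each maps to a distinct set of atoms, giving 4 matches.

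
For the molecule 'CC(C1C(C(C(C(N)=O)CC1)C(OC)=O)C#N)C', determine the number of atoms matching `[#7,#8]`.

5

Check the 18 heavy atoms by environment: 13× C → no; 3× O → match; 2× N → match.
Summing the matching environments: 3 + 2 = 5 matching atoms.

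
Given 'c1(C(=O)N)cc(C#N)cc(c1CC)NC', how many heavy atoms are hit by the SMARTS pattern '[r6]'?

6

The query [r6] means: r6 matches atoms in a six-membered ring.
Check the 15 heavy atoms by environment: 6× c (aromatic, in 6-ring) → match; 5× C (acyclic) → no; 3× N (acyclic) → no; 1× O (acyclic) → no.
That gives 6 matching atoms.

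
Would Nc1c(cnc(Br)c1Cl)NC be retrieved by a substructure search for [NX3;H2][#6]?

Yes

The pattern [NX3;H2][#6] describes a trivalent nitrogen with two H attached to carbon — a primary amine.
The molecule carries a primary amino group (-NH2), whose atoms satisfy every constraint of the query, so the pattern matches.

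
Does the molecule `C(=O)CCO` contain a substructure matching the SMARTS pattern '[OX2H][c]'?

The pattern [OX2H][c] describes a hydroxyl oxygen attached to an aromatic carbon — a phenol.
The closest candidate here is a hydroxyl group (-OH), but the -OH is on an aliphatic carbon, not an aromatic c. No other fragment satisfies the full query, so there is no match.

No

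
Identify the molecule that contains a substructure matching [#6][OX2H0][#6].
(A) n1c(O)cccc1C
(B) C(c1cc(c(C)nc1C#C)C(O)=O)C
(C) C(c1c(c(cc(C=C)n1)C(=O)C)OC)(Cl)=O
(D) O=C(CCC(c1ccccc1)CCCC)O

[#6][OX2H0][#6] describes an aliphatic oxygen bridging two carbons with no H on the oxygen (an ether).
(A) has a hydroxyl group (-OH) but the oxygen has H1, not H0 bridging two carbons.
(B) has a carboxylic acid group (-C(=O)OH) but the -OH oxygen has H1; the =O is OX1, not OX2.
(C) contains a methoxy ether (-OCH3), which satisfies every atom and bond constraint.
(D) has a carboxylic acid group (-C(=O)OH) but the -OH oxygen has H1; the =O is OX1, not OX2.
So the answer is (C).

C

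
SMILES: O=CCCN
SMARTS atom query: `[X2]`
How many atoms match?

0

The query [X2] means: any atom with exactly two total connections (bonds + H).
Check the 5 heavy atoms by environment: 2× C (X4) → no; 1× C (X3) → no; 1× O (X1) → no; 1× N (X3) → no.
No environment satisfies the query, so 0 matching atoms.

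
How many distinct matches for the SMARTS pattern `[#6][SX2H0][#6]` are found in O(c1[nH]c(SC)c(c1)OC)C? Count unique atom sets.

1

[#6][SX2H0][#6] is the SMARTS for a thioether: an aliphatic sulfur bridging two carbons with no H on the sulfur.
Exactly one fragment in the molecule meets all constraints, giving 1 match.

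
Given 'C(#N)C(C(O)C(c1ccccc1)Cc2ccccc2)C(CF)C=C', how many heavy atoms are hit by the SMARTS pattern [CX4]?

6

The query [CX4] means: C with X4: aliphatic carbon with exactly 4 total connections (bonds + H).
Check the 24 heavy atoms by environment: 6× C (X4) → match; 1× F (X1) → no; 2× C (X3) → no; 12× c (aromatic, X3) → no; 1× O (X2) → no; 1× C (X2) → no; 1× N (X1) → no.
That gives 6 matching atoms.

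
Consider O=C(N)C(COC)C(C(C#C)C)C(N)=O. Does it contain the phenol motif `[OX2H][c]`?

No

The pattern [OX2H][c] describes a hydroxyl oxygen attached to an aromatic carbon — a phenol.
The closest candidate here is a methoxy ether (-OCH3), but the oxygen has H0, not H1. No other fragment satisfies the full query, so there is no match.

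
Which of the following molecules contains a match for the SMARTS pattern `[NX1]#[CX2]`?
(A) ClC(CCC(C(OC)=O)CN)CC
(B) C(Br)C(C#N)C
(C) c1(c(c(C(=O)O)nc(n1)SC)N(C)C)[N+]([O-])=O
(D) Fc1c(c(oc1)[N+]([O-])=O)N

B

[NX1]#[CX2] describes a nitrogen triple-bonded to a two-connected carbon (a nitrile).
(A) has a primary amino group (-NH2) but the nitrogen is NX3 (three connections), not NX1 triple-bonded.
(B) contains a nitrile (-C#N), which satisfies every atom and bond constraint.
(C) has a nitro group (-[N+](=O)[O-]) but there is no C#N triple bond.
(D) has a primary amino group (-NH2) but the nitrogen is NX3 (three connections), not NX1 triple-bonded.
So the answer is (B).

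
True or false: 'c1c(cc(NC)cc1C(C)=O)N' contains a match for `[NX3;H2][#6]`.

True

The pattern [NX3;H2][#6] describes a trivalent nitrogen with two H attached to carbon — a primary amine.
The molecule carries a primary amino group (-NH2), whose atoms satisfy every constraint of the query, so the pattern matches.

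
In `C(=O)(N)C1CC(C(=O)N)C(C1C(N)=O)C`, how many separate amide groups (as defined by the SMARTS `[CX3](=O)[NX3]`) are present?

[CX3](=O)[NX3] is the SMARTS for an amide: a carbonyl carbon bonded to a trivalent nitrogen.
The molecule carries 3 separate instances of a primary amide (-C(=O)NH2) meeting every constraint; each maps to a distinct set of atoms, giving 3 matches.

3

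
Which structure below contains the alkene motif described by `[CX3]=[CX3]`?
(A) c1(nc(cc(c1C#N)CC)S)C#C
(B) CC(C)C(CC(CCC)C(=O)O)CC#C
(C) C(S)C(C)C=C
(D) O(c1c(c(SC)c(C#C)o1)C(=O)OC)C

C

[CX3]=[CX3] describes a non-aromatic C=C double bond between two sp2 carbons (an alkene).
(A) has an ethynyl group (-C#CH) but the C-C bond is a triple bond, not a double bond.
(B) has an ethynyl group (-C#CH) but the C-C bond is a triple bond, not a double bond.
(C) contains a vinyl group (-CH=CH2), which satisfies every atom and bond constraint.
(D) has an ethynyl group (-C#CH) but the C-C bond is a triple bond, not a double bond.
So the answer is (C).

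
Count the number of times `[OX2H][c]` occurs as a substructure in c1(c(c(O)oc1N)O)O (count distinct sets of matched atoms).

3

[OX2H][c] is the SMARTS for a phenol: a hydroxyl oxygen attached to an aromatic carbon.
The molecule carries 3 separate instances of a hydroxyl group (-OH) meeting every constraint; each maps to a distinct set of atoms, giving 3 matches.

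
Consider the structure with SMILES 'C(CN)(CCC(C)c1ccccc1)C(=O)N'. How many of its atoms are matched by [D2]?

8

The query [D2] means: atom with exactly two heavy-atom neighbours.
Check the 16 heavy atoms by environment: 3× C (D2) → match; 3× C (D3) → no; 1× C (D1) → no; 1× c (aromatic, D3) → no; 5× c (aromatic, D2) → match; 2× N (D1) → no; 1× O (D1) → no.
Summing the matching environments: 3 + 5 = 8 matching atoms.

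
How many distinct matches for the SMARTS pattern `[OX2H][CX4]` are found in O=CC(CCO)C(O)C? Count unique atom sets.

2

[OX2H][CX4] is the SMARTS for an aliphatic alcohol: a hydroxyl oxygen bound to an sp3 (X4) carbon.
The molecule carries 2 separate instances of a hydroxyl group (-OH) meeting every constraint; each maps to a distinct set of atoms, giving 2 matches.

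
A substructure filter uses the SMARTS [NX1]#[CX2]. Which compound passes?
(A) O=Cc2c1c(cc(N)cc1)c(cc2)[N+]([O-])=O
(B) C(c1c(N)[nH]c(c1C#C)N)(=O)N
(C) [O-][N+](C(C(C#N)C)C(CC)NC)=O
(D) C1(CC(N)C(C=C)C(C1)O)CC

C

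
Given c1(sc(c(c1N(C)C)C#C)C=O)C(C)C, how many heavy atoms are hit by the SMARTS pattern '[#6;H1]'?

3

The query [#6;H1] means: any carbon bearing exactly one hydrogen.
Check the 15 heavy atoms by environment: 1× s (aromatic, H0) → no; 4× c (aromatic, H0) → no; 1× N (H0) → no; 4× C (H3) → no; 1× C (H0) → no; 3× C (H1) → match; 1× O (H0) → no.
That gives 3 matching atoms.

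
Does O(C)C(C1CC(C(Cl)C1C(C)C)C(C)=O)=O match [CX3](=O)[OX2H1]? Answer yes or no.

The pattern [CX3](=O)[OX2H1] describes an sp2 carbon double-bonded to O and single-bonded to an -OH oxygen — a carboxylic acid.
The closest candidate here is a methyl-ester group (-C(=O)OCH3), but the singly-bonded O has no H (OX2H0, not OX2H1). No other fragment satisfies the full query, so there is no match.

No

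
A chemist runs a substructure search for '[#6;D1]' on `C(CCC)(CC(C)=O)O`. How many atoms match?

2

The query [#6;D1] means: carbon bonded to exactly one heavy atom.
Check the 9 heavy atoms by environment: 3× C (D2) → no; 2× C (D3) → no; 2× C (D1) → match; 2× O (D1) → no.
That gives 2 matching atoms.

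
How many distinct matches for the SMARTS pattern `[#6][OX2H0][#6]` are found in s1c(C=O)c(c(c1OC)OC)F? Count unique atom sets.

2

[#6][OX2H0][#6] is the SMARTS for an ether: an aliphatic oxygen bridging two carbons with no H on the oxygen.
The molecule carries 2 separate instances of a methoxy ether (-OCH3) meeting every constraint; each maps to a distinct set of atoms, giving 2 matches.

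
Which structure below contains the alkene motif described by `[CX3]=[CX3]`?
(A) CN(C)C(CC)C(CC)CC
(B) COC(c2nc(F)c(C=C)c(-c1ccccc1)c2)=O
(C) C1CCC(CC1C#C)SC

[CX3]=[CX3] describes a non-aromatic C=C double bond between two sp2 carbons (an alkene).
(A) has an ethyl group (-CH2CH3) but its C-C bond is a single bond between CX4 carbons, not CX3=CX3.
(B) contains a vinyl group (-CH=CH2), which satisfies every atom and bond constraint.
(C) has an ethynyl group (-C#CH) but the C-C bond is a triple bond, not a double bond.
So the answer is (B).

B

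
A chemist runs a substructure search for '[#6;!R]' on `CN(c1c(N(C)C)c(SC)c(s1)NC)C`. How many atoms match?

The query [#6;!R] means: carbon not in any ring.
Check the 15 heavy atoms by environment: 1× s (aromatic, in 5-ring) → no; 4× c (aromatic, in 5-ring) → no; 3× N (acyclic) → no; 6× C (acyclic) → match; 1× S (acyclic) → no.
That gives 6 matching atoms.

6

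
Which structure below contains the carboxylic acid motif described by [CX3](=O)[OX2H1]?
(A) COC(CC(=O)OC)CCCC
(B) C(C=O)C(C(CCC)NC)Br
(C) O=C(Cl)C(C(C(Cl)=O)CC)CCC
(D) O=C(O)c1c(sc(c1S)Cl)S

[CX3](=O)[OX2H1] describes an sp2 carbon double-bonded to O and single-bonded to an -OH oxygen (a carboxylic acid).
(A) has a methyl-ester group (-C(=O)OCH3) but the singly-bonded O has no H (OX2H0, not OX2H1).
(B) has an aldehyde (-CHO) but there is no singly-bonded oxygen on the carbonyl carbon.
(C) has an acyl chloride (-C(=O)Cl) but the carbonyl is bonded to Cl, not to an -OH oxygen.
(D) contains a carboxylic acid group (-C(=O)OH), which satisfies every atom and bond constraint.
So the answer is (D).

D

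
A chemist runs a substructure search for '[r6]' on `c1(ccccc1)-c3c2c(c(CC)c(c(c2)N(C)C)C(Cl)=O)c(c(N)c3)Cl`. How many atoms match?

16

Check the 26 heavy atoms by environment: 16× c (aromatic, in 6-ring) → match; 2× N (acyclic) → no; 5× C (acyclic) → no; 1× O (acyclic) → no; 2× Cl (acyclic) → no.
That gives 16 matching atoms.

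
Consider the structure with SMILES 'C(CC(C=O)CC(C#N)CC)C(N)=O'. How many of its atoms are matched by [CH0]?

2

The query [CH0] means: aliphatic carbon with no attached hydrogen.
Check the 14 heavy atoms by environment: 1× C (H3) → no; 4× C (H2) → no; 3× C (H1) → no; 2× C (H0) → match; 2× O (H0) → no; 1× N (H2) → no; 1× N (H0) → no.
That gives 2 matching atoms.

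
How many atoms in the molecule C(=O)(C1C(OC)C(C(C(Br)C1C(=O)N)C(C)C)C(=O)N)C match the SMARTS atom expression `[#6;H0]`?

3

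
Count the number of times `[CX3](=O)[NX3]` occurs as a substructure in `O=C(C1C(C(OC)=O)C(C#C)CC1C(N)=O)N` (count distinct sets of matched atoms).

2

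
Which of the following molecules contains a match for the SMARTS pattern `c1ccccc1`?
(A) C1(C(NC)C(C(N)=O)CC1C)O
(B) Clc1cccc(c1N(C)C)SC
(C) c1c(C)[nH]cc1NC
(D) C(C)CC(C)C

B

c1ccccc1 describes six aromatic carbons in a ring (a benzene ring).
(A) has a methyl group (-CH3) but no six-membered all-carbon aromatic ring is present.
(B) contains the required atom environment, so the pattern matches.
(C) has a methyl group (-CH3) but no six-membered all-carbon aromatic ring is present.
(D) has a methyl group (-CH3) but no six-membered all-carbon aromatic ring is present.
So the answer is (B).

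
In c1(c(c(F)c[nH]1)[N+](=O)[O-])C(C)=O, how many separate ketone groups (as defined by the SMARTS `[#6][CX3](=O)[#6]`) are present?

[#6][CX3](=O)[#6] is the SMARTS for a ketone: a carbonyl carbon (no H) flanked by two carbons.
Exactly one fragment in the molecule meets all constraints, giving 1 match.

1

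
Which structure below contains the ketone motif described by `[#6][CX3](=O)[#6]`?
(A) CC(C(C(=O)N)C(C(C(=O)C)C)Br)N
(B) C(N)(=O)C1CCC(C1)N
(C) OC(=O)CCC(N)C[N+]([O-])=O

A

[#6][CX3](=O)[#6] describes a carbonyl carbon (no H) flanked by two carbons (a ketone).
(A) contains an acetyl/ketone group (-C(=O)CH3), which satisfies every atom and bond constraint.
(B) has a primary amide (-C(=O)NH2) but one neighbour of the carbonyl carbon is N, not C.
(C) has a carboxylic acid group (-C(=O)OH) but one neighbour of the carbonyl carbon is O, not C.
So the answer is (A).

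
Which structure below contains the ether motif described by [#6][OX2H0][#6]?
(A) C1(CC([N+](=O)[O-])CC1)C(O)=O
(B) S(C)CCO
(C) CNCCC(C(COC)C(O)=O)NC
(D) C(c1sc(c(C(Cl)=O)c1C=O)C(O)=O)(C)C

C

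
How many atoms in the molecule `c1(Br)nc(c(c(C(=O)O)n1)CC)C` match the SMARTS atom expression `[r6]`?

Check the 13 heavy atoms by environment: 2× n (aromatic, in 6-ring) → match; 4× c (aromatic, in 6-ring) → match; 4× C (acyclic) → no; 2× O (acyclic) → no; 1× Br (acyclic) → no.
Summing the matching environments: 2 + 4 = 6 matching atoms.

6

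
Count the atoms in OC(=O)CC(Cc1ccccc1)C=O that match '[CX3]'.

2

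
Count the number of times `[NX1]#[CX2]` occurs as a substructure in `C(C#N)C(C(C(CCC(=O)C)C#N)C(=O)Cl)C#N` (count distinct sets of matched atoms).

[NX1]#[CX2] is the SMARTS for a nitrile: a nitrogen triple-bonded to a two-connected carbon.
The molecule carries 3 separate instances of a nitrile (-C#N) meeting every constraint; each maps to a distinct set of atoms, giving 3 matches.

3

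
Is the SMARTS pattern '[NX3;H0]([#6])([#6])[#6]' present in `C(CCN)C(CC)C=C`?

No

The pattern [NX3;H0]([#6])([#6])[#6] describes a trivalent nitrogen with no H, bonded to three carbons — a tertiary amine.
The closest candidate here is a primary amino group (-NH2), but the nitrogen has H2, not H0 with three carbons. No other fragment satisfies the full query, so there is no match.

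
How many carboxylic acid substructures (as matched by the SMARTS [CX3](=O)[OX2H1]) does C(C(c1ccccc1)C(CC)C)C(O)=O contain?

1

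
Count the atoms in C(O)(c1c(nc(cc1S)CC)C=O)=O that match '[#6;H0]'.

The query [#6;H0] means: any carbon with no attached hydrogen.
Check the 14 heavy atoms by environment: 1× n (aromatic, H0) → no; 4× c (aromatic, H0) → match; 1× c (aromatic, H1) → no; 1× C (H1) → no; 2× O (H0) → no; 1× S (H1) → no; 1× C (H0) → match; 1× O (H1) → no; 1× C (H2) → no; 1× C (H3) → no.
Summing the matching environments: 4 + 1 = 5 matching atoms.

5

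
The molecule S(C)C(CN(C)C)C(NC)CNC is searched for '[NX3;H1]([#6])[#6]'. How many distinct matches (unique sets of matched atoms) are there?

2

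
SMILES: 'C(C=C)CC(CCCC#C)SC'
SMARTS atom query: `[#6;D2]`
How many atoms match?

The query [#6;D2] means: any carbon bonded to exactly two heavy atoms.
Check the 12 heavy atoms by environment: 7× C (D2) → match; 1× C (D3) → no; 1× S (D2) → no; 3× C (D1) → no.
That gives 7 matching atoms.

7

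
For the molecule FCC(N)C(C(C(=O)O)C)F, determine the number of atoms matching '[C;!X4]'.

1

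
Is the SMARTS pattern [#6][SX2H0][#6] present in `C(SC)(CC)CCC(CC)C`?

Yes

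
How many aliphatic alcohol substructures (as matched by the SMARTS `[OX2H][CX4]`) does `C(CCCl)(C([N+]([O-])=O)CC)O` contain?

1

[OX2H][CX4] is the SMARTS for an aliphatic alcohol: a hydroxyl oxygen bound to an sp3 (X4) carbon.
Exactly one fragment in the molecule meets all constraints, giving 1 match.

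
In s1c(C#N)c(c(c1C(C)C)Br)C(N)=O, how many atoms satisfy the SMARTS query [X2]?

The query [X2] means: any atom with exactly two total connections (bonds + H).
Check the 14 heavy atoms by environment: 1× s (aromatic, X2) → match; 4× c (aromatic, X3) → no; 3× C (X4) → no; 1× C (X3) → no; 1× O (X1) → no; 1× N (X3) → no; 1× C (X2) → match; 1× N (X1) → no; 1× Br (X1) → no.
Summing the matching environments: 1 + 1 = 2 matching atoms.

2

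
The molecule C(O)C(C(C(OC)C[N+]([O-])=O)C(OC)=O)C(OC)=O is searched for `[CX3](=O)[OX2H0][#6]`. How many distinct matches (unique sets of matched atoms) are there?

2

[CX3](=O)[OX2H0][#6] is the SMARTS for an ester: a carbonyl carbon bonded to an oxygen that is itself bonded to carbon (no H on that O).
The molecule carries 2 separate instances of a methyl-ester group (-C(=O)OCH3) meeting every constraint; each maps to a distinct set of atoms, giving 2 matches.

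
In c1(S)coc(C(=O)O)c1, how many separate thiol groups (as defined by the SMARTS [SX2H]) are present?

1

[SX2H] is the SMARTS for a thiol: an aliphatic sulfur with two connections, one being H.
Exactly one fragment in the molecule meets all constraints, giving 1 match.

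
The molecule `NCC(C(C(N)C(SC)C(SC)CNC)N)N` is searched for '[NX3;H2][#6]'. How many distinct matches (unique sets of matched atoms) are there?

4

[NX3;H2][#6] is the SMARTS for a primary amine: a trivalent nitrogen with two H attached to carbon.
The molecule carries 4 separate instances of a primary amino group (-NH2) meeting every constraint; each maps to a distinct set of atoms, giving 4 matches.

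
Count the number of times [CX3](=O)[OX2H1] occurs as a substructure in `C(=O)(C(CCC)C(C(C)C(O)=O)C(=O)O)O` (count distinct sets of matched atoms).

3

[CX3](=O)[OX2H1] is the SMARTS for a carboxylic acid: an sp2 carbon double-bonded to O and single-bonded to an -OH oxygen.
The molecule carries 3 separate instances of a carboxylic acid group (-C(=O)OH) meeting every constraint; each maps to a distinct set of atoms, giving 3 matches.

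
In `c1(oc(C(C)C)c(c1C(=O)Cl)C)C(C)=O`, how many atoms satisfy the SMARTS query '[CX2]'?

0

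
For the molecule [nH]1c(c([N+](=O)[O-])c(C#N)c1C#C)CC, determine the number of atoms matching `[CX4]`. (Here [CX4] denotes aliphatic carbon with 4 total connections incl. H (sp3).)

2

Check the 14 heavy atoms by environment: 1× n (aromatic, X3) → no; 4× c (aromatic, X3) → no; 1× N (charge +1, X3) → no; 1× O (charge -1, X1) → no; 1× O (X1) → no; 3× C (X2) → no; 2× C (X4) → match; 1× N (X1) → no.
That gives 2 matching atoms.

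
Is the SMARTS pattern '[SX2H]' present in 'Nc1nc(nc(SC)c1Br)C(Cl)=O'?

No

The pattern [SX2H] describes an aliphatic sulfur with two connections, one being H — a thiol.
The closest candidate here is a methylthio ether (-SCH3), but the sulfur has H0 (bonded to two carbons), not H1. No other fragment satisfies the full query, so there is no match.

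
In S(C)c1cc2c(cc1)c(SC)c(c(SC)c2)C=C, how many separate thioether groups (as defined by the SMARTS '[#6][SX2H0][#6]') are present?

3

[#6][SX2H0][#6] is the SMARTS for a thioether: an aliphatic sulfur bridging two carbons with no H on the sulfur.
The molecule carries 3 separate instances of a methylthio ether (-SCH3) meeting every constraint; each maps to a distinct set of atoms, giving 3 matches.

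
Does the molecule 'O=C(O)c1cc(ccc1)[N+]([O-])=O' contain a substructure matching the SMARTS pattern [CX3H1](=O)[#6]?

No

The pattern [CX3H1](=O)[#6] describes an sp2 carbon with one H, double-bonded to O and single-bonded to carbon — an aldehyde.
The closest candidate here is a carboxylic acid group (-C(=O)OH), but the carbonyl carbon has H0 and is bonded to O, not H1. No other fragment satisfies the full query, so there is no match.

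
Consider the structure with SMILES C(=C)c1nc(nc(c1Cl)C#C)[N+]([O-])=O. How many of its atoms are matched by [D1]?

The query [D1] means: atom with exactly one heavy-atom neighbour (degree 1).
Check the 14 heavy atoms by environment: 2× n (aromatic, D2) → no; 4× c (aromatic, D3) → no; 1× N (charge +1, D3) → no; 1× O (charge -1, D1) → match; 1× O (D1) → match; 1× Cl (D1) → match; 2× C (D2) → no; 2× C (D1) → match.
Summing the matching environments: 1 + 1 + 1 + 2 = 5 matching atoms.

5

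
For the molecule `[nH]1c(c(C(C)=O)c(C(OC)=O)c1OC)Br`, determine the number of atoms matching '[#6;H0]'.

The query [#6;H0] means: any carbon with no attached hydrogen.
Check the 15 heavy atoms by environment: 1× n (aromatic, H1) → no; 4× c (aromatic, H0) → match; 2× C (H0) → match; 4× O (H0) → no; 3× C (H3) → no; 1× Br (H0) → no.
Summing the matching environments: 4 + 2 = 6 matching atoms.

6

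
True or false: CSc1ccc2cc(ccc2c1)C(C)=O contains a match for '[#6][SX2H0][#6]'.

True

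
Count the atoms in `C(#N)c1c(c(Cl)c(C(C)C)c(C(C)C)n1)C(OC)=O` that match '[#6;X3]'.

6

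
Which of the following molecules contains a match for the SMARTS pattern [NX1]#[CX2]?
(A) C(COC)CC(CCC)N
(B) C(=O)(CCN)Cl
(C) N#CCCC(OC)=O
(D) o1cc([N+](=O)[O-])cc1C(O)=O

C

[NX1]#[CX2] describes a nitrogen triple-bonded to a two-connected carbon (a nitrile).
(A) has a primary amino group (-NH2) but the nitrogen is NX3 (three connections), not NX1 triple-bonded.
(B) has a primary amino group (-NH2) but the nitrogen is NX3 (three connections), not NX1 triple-bonded.
(C) contains a nitrile (-C#N), which satisfies every atom and bond constraint.
(D) has a nitro group (-[N+](=O)[O-]) but there is no C#N triple bond.
So the answer is (C).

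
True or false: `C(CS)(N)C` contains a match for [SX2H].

True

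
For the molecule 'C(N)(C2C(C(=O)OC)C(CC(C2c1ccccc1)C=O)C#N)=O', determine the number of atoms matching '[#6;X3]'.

9

Check the 23 heavy atoms by environment: 7× C (X4) → no; 1× C (X2) → no; 1× N (X1) → no; 3× C (X3) → match; 3× O (X1) → no; 1× N (X3) → no; 1× O (X2) → no; 6× c (aromatic, X3) → match.
Summing the matching environments: 3 + 6 = 9 matching atoms.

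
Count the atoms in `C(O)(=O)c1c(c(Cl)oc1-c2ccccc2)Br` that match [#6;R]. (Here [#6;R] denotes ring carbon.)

10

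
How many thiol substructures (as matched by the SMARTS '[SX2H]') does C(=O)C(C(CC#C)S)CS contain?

2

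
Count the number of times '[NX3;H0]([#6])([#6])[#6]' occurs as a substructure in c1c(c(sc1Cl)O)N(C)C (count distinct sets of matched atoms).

1

[NX3;H0]([#6])([#6])[#6] is the SMARTS for a tertiary amine: a trivalent nitrogen with no H, bonded to three carbons.
Exactly one fragment in the molecule meets all constraints, giving 1 match.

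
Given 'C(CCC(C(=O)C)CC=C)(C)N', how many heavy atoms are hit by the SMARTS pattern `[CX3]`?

3

The query [CX3] means: C with X3: aliphatic carbon with exactly 3 total connections.
Check the 12 heavy atoms by environment: 7× C (X4) → no; 1× N (X3) → no; 3× C (X3) → match; 1× O (X1) → no.
That gives 3 matching atoms.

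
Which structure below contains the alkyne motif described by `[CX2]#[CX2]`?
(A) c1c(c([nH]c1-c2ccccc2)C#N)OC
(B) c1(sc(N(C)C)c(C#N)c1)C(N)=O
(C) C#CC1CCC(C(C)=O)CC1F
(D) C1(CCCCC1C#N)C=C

C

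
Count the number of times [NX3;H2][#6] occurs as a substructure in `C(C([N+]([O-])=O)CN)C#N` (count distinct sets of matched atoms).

1

[NX3;H2][#6] is the SMARTS for a primary amine: a trivalent nitrogen with two H attached to carbon.
Exactly one fragment in the molecule meets all constraints, giving 1 match.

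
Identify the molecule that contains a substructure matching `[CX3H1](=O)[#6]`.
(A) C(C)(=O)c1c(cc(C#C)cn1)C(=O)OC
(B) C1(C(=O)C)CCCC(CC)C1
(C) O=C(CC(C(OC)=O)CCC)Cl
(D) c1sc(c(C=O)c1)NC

D

[CX3H1](=O)[#6] describes an sp2 carbon with one H, double-bonded to O and single-bonded to carbon (an aldehyde).
(A) has an acetyl/ketone group (-C(=O)CH3) but the carbonyl carbon has H0 (two carbon neighbours), not H1.
(B) has an acetyl/ketone group (-C(=O)CH3) but the carbonyl carbon has H0 (two carbon neighbours), not H1.
(C) has a methyl-ester group (-C(=O)OCH3) but the carbonyl carbon has H0, not H1.
(D) contains an aldehyde (-CHO), which satisfies every atom and bond constraint.
So the answer is (D).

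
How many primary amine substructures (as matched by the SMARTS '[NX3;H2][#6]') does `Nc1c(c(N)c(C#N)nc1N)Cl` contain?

[NX3;H2][#6] is the SMARTS for a primary amine: a trivalent nitrogen with two H attached to carbon.
The molecule carries 3 separate instances of a primary amino group (-NH2) meeting every constraint; each maps to a distinct set of atoms, giving 3 matches.

3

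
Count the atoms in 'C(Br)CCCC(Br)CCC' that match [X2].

0

Check the 10 heavy atoms by environment: 8× C (X4) → no; 2× Br (X1) → no.
No environment satisfies the query, so 0 matching atoms.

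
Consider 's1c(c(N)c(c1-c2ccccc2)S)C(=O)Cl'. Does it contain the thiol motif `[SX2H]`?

Yes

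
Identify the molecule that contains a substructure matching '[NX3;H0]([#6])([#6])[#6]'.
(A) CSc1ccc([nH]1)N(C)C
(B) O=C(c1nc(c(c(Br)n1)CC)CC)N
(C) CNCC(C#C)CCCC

A

[NX3;H0]([#6])([#6])[#6] describes a trivalent nitrogen with no H, bonded to three carbons (a tertiary amine).
(A) contains a dimethylamino group (-N(CH3)2), which satisfies every atom and bond constraint.
(B) has a primary amide (-C(=O)NH2) but the amide nitrogen has H2 and only one carbon neighbour.
(C) has an N-methylamino group (-NHCH3) but the nitrogen still has one H (H1), not H0.
So the answer is (A).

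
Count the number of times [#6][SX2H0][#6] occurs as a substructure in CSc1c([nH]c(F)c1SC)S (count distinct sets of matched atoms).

2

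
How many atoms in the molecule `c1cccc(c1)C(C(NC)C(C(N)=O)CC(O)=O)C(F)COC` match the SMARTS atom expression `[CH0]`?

The query [CH0] means: aliphatic carbon with no attached hydrogen.
Check the 23 heavy atoms by environment: 2× C (H2) → no; 4× C (H1) → no; 1× c (aromatic, H0) → no; 5× c (aromatic, H1) → no; 2× C (H0) → match; 3× O (H0) → no; 1× N (H2) → no; 1× O (H1) → no; 1× F (H0) → no; 1× N (H1) → no; 2× C (H3) → no.
That gives 2 matching atoms.

2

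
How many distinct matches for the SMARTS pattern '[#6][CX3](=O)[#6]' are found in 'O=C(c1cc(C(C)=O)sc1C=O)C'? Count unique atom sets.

2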